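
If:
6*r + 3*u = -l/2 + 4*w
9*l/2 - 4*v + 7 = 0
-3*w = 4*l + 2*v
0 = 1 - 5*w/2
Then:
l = -94/125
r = 247/750 - u/2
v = 113/125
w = 2/5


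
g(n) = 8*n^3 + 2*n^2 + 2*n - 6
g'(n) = 24*n^2 + 4*n + 2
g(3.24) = 293.57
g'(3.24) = 266.90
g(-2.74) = -161.03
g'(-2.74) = 171.22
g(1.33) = 19.02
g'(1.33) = 49.77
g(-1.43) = -28.16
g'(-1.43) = 45.36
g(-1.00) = -14.00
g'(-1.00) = 22.00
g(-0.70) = -9.16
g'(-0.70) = 10.96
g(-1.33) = -23.94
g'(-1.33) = 39.13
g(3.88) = 499.16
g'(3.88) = 378.83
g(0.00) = -6.00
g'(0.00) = 2.00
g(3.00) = 234.00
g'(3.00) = 230.00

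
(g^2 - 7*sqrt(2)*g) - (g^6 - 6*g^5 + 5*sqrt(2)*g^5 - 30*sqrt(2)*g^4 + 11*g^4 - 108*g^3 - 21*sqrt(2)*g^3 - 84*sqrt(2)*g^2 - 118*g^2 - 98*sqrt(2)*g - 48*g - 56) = -g^6 - 5*sqrt(2)*g^5 + 6*g^5 - 11*g^4 + 30*sqrt(2)*g^4 + 21*sqrt(2)*g^3 + 108*g^3 + 84*sqrt(2)*g^2 + 119*g^2 + 48*g + 91*sqrt(2)*g + 56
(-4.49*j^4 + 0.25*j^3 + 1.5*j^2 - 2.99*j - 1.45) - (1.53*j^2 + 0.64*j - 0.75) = -4.49*j^4 + 0.25*j^3 - 0.03*j^2 - 3.63*j - 0.7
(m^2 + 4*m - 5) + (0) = m^2 + 4*m - 5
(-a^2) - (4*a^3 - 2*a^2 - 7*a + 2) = -4*a^3 + a^2 + 7*a - 2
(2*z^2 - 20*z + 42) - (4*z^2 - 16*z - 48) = -2*z^2 - 4*z + 90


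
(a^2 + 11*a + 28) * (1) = a^2 + 11*a + 28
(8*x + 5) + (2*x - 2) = 10*x + 3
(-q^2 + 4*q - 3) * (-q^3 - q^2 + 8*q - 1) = q^5 - 3*q^4 - 9*q^3 + 36*q^2 - 28*q + 3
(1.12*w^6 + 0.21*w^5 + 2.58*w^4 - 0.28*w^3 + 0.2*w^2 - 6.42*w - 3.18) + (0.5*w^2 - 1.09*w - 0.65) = 1.12*w^6 + 0.21*w^5 + 2.58*w^4 - 0.28*w^3 + 0.7*w^2 - 7.51*w - 3.83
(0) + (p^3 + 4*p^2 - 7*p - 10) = p^3 + 4*p^2 - 7*p - 10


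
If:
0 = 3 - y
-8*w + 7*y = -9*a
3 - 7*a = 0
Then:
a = 3/7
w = 87/28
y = 3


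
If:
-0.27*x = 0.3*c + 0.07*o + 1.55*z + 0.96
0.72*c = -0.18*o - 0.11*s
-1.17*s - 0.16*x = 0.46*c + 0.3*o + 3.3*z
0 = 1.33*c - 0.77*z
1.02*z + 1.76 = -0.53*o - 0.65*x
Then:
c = -0.11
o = -0.13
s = 0.93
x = -2.31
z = -0.19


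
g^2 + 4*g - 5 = (g - 1)*(g + 5)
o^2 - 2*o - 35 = (o - 7)*(o + 5)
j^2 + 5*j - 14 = (j - 2)*(j + 7)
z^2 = z^2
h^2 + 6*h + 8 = (h + 2)*(h + 4)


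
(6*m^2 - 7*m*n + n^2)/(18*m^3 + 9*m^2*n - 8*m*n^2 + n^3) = (m - n)/(3*m^2 + 2*m*n - n^2)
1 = 1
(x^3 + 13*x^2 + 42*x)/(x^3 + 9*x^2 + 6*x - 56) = x*(x + 6)/(x^2 + 2*x - 8)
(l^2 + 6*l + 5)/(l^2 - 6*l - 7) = (l + 5)/(l - 7)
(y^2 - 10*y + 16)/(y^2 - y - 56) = (y - 2)/(y + 7)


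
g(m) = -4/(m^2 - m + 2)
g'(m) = -4*(1 - 2*m)/(m^2 - m + 2)^2 = 4*(2*m - 1)/(m^2 - m + 2)^2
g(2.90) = -0.53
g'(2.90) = 0.34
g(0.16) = -2.14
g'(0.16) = -0.78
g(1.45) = -1.51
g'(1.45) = 1.08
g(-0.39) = -1.57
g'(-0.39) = -1.10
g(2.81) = -0.56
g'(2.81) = 0.37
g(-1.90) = -0.53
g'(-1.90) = -0.34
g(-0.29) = -1.68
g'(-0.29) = -1.12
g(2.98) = -0.51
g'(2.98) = 0.32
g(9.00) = -0.05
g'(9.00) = 0.01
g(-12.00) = -0.03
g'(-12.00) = 0.00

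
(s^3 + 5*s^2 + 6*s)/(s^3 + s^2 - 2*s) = (s + 3)/(s - 1)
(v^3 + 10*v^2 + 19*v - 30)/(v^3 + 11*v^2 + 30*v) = (v - 1)/v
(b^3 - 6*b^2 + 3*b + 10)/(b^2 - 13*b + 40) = (b^2 - b - 2)/(b - 8)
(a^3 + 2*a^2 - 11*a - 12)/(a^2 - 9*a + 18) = (a^2 + 5*a + 4)/(a - 6)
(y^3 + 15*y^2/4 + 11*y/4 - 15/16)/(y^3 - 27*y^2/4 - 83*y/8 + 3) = (y + 5/2)/(y - 8)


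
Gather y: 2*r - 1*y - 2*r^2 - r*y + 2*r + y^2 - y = -2*r^2 + 4*r + y^2 + y*(-r - 2)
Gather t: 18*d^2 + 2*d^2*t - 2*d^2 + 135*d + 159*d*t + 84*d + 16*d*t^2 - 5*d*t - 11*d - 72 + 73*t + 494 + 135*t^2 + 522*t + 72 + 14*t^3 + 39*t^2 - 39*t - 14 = 16*d^2 + 208*d + 14*t^3 + t^2*(16*d + 174) + t*(2*d^2 + 154*d + 556) + 480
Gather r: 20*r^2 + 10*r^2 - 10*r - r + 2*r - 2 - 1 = 30*r^2 - 9*r - 3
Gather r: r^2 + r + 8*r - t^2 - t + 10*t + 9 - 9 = r^2 + 9*r - t^2 + 9*t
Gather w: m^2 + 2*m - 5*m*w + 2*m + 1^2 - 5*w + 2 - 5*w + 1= m^2 + 4*m + w*(-5*m - 10) + 4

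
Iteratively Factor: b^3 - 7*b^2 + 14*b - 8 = (b - 2)*(b^2 - 5*b + 4) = (b - 4)*(b - 2)*(b - 1)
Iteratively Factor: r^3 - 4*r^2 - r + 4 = (r + 1)*(r^2 - 5*r + 4) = (r - 4)*(r + 1)*(r - 1)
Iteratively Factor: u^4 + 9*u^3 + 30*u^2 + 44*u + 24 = (u + 2)*(u^3 + 7*u^2 + 16*u + 12) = (u + 2)^2*(u^2 + 5*u + 6) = (u + 2)^3*(u + 3)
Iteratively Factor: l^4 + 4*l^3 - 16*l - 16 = (l + 2)*(l^3 + 2*l^2 - 4*l - 8) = (l + 2)^2*(l^2 - 4) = (l + 2)^3*(l - 2)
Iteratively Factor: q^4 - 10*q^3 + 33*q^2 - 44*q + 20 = (q - 5)*(q^3 - 5*q^2 + 8*q - 4) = (q - 5)*(q - 1)*(q^2 - 4*q + 4) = (q - 5)*(q - 2)*(q - 1)*(q - 2)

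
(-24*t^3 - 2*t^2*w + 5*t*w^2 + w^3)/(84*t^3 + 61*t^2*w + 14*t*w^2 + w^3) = (-2*t + w)/(7*t + w)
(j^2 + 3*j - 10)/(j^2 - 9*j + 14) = (j + 5)/(j - 7)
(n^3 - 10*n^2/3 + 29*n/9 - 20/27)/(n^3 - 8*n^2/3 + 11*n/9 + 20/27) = (3*n - 1)/(3*n + 1)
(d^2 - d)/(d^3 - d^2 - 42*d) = (1 - d)/(-d^2 + d + 42)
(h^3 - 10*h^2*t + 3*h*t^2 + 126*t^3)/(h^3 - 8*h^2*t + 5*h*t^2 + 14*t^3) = (-h^2 + 3*h*t + 18*t^2)/(-h^2 + h*t + 2*t^2)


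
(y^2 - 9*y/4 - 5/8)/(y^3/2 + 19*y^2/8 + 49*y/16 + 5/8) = 2*(2*y - 5)/(2*y^2 + 9*y + 10)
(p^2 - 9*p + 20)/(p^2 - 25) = (p - 4)/(p + 5)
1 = 1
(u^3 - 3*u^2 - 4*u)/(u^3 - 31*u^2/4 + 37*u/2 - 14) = 4*u*(u + 1)/(4*u^2 - 15*u + 14)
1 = 1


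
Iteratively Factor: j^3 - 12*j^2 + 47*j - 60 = (j - 4)*(j^2 - 8*j + 15) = (j - 5)*(j - 4)*(j - 3)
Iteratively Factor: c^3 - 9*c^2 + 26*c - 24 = (c - 3)*(c^2 - 6*c + 8) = (c - 4)*(c - 3)*(c - 2)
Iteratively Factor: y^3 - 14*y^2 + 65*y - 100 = (y - 4)*(y^2 - 10*y + 25) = (y - 5)*(y - 4)*(y - 5)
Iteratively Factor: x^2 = (x)*(x)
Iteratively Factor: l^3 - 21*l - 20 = (l - 5)*(l^2 + 5*l + 4) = (l - 5)*(l + 1)*(l + 4)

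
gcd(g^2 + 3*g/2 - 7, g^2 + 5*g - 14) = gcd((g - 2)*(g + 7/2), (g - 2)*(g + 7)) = g - 2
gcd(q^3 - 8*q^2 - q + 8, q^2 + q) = q + 1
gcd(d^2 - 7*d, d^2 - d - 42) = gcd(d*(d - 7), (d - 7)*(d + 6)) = d - 7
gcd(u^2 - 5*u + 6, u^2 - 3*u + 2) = u - 2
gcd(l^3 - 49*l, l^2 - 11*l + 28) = l - 7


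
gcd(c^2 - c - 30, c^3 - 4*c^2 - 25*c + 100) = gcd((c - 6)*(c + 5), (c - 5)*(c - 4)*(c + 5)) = c + 5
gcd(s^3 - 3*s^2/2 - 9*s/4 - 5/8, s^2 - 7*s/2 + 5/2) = s - 5/2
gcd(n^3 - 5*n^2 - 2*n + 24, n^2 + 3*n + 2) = n + 2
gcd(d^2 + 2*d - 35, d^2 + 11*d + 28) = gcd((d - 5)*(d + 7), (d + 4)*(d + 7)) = d + 7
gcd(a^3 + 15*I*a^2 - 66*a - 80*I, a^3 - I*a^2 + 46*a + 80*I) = a^2 + 7*I*a - 10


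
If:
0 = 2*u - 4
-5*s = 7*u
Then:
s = -14/5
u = 2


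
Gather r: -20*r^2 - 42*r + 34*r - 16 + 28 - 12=-20*r^2 - 8*r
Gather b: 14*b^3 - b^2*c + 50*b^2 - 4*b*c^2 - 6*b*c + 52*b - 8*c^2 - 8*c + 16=14*b^3 + b^2*(50 - c) + b*(-4*c^2 - 6*c + 52) - 8*c^2 - 8*c + 16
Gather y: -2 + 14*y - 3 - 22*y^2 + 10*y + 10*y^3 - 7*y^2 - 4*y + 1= 10*y^3 - 29*y^2 + 20*y - 4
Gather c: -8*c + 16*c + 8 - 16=8*c - 8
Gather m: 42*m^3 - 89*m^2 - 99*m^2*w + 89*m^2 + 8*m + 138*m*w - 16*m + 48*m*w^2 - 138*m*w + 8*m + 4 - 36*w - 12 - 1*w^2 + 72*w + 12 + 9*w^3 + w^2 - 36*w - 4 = 42*m^3 - 99*m^2*w + 48*m*w^2 + 9*w^3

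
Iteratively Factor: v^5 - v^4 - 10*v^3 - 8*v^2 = (v)*(v^4 - v^3 - 10*v^2 - 8*v) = v*(v - 4)*(v^3 + 3*v^2 + 2*v) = v*(v - 4)*(v + 2)*(v^2 + v) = v*(v - 4)*(v + 1)*(v + 2)*(v)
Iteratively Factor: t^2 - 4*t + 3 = (t - 1)*(t - 3)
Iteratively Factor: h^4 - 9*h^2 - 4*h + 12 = (h - 1)*(h^3 + h^2 - 8*h - 12) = (h - 1)*(h + 2)*(h^2 - h - 6) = (h - 1)*(h + 2)^2*(h - 3)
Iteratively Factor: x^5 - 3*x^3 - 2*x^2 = (x + 1)*(x^4 - x^3 - 2*x^2) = (x + 1)^2*(x^3 - 2*x^2) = (x - 2)*(x + 1)^2*(x^2) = x*(x - 2)*(x + 1)^2*(x)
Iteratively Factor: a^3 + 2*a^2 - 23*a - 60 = (a - 5)*(a^2 + 7*a + 12) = (a - 5)*(a + 4)*(a + 3)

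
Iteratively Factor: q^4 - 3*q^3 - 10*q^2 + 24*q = (q - 4)*(q^3 + q^2 - 6*q) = q*(q - 4)*(q^2 + q - 6) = q*(q - 4)*(q + 3)*(q - 2)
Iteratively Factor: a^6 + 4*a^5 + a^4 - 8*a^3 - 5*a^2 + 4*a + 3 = (a + 3)*(a^5 + a^4 - 2*a^3 - 2*a^2 + a + 1) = (a + 1)*(a + 3)*(a^4 - 2*a^2 + 1) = (a + 1)^2*(a + 3)*(a^3 - a^2 - a + 1) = (a - 1)*(a + 1)^2*(a + 3)*(a^2 - 1) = (a - 1)^2*(a + 1)^2*(a + 3)*(a + 1)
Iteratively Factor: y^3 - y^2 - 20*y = (y + 4)*(y^2 - 5*y) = (y - 5)*(y + 4)*(y)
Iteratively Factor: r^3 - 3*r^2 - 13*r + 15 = (r - 5)*(r^2 + 2*r - 3) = (r - 5)*(r - 1)*(r + 3)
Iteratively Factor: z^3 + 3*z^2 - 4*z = (z + 4)*(z^2 - z) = (z - 1)*(z + 4)*(z)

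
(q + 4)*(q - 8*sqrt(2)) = q^2 - 8*sqrt(2)*q + 4*q - 32*sqrt(2)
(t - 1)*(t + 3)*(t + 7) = t^3 + 9*t^2 + 11*t - 21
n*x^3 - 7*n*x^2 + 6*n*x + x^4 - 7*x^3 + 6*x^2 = x*(n + x)*(x - 6)*(x - 1)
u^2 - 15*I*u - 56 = (u - 8*I)*(u - 7*I)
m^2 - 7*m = m*(m - 7)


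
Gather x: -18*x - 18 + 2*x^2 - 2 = 2*x^2 - 18*x - 20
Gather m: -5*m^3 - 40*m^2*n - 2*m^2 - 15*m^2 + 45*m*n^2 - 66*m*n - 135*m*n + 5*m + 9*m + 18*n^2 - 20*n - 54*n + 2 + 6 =-5*m^3 + m^2*(-40*n - 17) + m*(45*n^2 - 201*n + 14) + 18*n^2 - 74*n + 8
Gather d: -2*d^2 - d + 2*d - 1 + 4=-2*d^2 + d + 3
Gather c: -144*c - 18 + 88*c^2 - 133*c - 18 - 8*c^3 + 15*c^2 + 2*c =-8*c^3 + 103*c^2 - 275*c - 36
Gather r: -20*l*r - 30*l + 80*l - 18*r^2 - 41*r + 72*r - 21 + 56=50*l - 18*r^2 + r*(31 - 20*l) + 35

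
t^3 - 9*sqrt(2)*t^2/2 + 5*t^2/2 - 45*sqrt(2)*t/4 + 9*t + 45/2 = (t + 5/2)*(t - 3*sqrt(2))*(t - 3*sqrt(2)/2)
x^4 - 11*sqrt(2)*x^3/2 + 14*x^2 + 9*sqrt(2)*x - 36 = (x - 3*sqrt(2))*(x - 2*sqrt(2))*(x - 3*sqrt(2)/2)*(x + sqrt(2))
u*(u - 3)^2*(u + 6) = u^4 - 27*u^2 + 54*u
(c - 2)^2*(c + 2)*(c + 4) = c^4 + 2*c^3 - 12*c^2 - 8*c + 32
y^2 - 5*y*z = y*(y - 5*z)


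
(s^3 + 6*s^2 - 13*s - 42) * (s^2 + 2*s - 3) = s^5 + 8*s^4 - 4*s^3 - 86*s^2 - 45*s + 126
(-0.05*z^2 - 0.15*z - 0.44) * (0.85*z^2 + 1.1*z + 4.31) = -0.0425*z^4 - 0.1825*z^3 - 0.7545*z^2 - 1.1305*z - 1.8964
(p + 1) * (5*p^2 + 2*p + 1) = 5*p^3 + 7*p^2 + 3*p + 1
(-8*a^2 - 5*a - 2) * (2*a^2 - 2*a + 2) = -16*a^4 + 6*a^3 - 10*a^2 - 6*a - 4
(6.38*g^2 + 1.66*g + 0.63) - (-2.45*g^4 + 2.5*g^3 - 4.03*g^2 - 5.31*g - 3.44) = 2.45*g^4 - 2.5*g^3 + 10.41*g^2 + 6.97*g + 4.07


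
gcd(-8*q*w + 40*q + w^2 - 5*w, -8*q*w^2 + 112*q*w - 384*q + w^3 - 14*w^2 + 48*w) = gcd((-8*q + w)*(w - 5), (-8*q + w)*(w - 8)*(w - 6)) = 8*q - w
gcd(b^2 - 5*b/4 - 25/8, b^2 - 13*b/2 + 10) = b - 5/2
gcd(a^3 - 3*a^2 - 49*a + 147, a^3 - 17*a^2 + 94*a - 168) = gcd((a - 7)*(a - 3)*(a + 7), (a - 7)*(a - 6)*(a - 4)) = a - 7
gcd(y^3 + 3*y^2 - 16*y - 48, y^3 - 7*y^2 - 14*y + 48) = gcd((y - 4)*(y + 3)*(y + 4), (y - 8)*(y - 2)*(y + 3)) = y + 3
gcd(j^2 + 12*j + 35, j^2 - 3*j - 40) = j + 5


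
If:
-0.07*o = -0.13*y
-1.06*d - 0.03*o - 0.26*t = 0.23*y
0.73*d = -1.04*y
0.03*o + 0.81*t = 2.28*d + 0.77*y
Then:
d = 0.00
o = 0.00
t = 0.00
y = 0.00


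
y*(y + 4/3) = y^2 + 4*y/3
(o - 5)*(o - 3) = o^2 - 8*o + 15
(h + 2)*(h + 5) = h^2 + 7*h + 10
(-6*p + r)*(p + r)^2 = -6*p^3 - 11*p^2*r - 4*p*r^2 + r^3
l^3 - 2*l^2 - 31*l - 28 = (l - 7)*(l + 1)*(l + 4)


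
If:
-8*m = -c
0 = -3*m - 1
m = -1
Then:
No Solution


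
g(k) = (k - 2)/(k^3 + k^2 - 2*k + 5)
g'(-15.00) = 0.00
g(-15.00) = 0.01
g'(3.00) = 0.00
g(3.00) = 0.03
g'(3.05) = 0.00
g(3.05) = 0.03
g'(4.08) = -0.01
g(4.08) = 0.03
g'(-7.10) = 0.01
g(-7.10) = 0.03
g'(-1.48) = 0.26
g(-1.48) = -0.50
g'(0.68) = 0.28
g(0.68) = -0.30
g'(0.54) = 0.23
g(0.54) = -0.33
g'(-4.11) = 0.13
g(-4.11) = 0.16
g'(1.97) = 0.08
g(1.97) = -0.00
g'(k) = (k - 2)*(-3*k^2 - 2*k + 2)/(k^3 + k^2 - 2*k + 5)^2 + 1/(k^3 + k^2 - 2*k + 5)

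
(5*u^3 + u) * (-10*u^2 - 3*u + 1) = -50*u^5 - 15*u^4 - 5*u^3 - 3*u^2 + u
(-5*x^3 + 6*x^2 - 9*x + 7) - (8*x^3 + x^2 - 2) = -13*x^3 + 5*x^2 - 9*x + 9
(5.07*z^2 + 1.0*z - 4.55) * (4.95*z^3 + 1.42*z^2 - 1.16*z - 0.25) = 25.0965*z^5 + 12.1494*z^4 - 26.9837*z^3 - 8.8885*z^2 + 5.028*z + 1.1375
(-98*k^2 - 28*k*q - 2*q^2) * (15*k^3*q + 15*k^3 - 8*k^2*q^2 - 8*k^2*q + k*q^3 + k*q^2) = -1470*k^5*q - 1470*k^5 + 364*k^4*q^2 + 364*k^4*q + 96*k^3*q^3 + 96*k^3*q^2 - 12*k^2*q^4 - 12*k^2*q^3 - 2*k*q^5 - 2*k*q^4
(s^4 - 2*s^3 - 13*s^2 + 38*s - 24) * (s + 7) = s^5 + 5*s^4 - 27*s^3 - 53*s^2 + 242*s - 168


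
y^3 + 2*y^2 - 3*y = y*(y - 1)*(y + 3)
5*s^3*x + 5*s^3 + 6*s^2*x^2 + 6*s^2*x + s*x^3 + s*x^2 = (s + x)*(5*s + x)*(s*x + s)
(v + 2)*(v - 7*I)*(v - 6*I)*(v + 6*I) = v^4 + 2*v^3 - 7*I*v^3 + 36*v^2 - 14*I*v^2 + 72*v - 252*I*v - 504*I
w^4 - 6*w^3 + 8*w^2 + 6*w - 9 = (w - 3)^2*(w - 1)*(w + 1)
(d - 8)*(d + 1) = d^2 - 7*d - 8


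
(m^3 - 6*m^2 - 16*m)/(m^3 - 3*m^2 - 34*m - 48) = m/(m + 3)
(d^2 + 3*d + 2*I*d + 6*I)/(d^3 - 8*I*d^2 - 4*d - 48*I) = (d + 3)/(d^2 - 10*I*d - 24)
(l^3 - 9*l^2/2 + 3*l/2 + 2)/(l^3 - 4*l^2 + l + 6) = (l^3 - 9*l^2/2 + 3*l/2 + 2)/(l^3 - 4*l^2 + l + 6)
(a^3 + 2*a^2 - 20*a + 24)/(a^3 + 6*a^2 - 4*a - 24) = (a - 2)/(a + 2)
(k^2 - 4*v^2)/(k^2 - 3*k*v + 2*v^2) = (-k - 2*v)/(-k + v)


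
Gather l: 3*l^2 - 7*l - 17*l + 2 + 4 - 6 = 3*l^2 - 24*l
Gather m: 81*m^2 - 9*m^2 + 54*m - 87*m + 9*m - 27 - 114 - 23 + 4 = 72*m^2 - 24*m - 160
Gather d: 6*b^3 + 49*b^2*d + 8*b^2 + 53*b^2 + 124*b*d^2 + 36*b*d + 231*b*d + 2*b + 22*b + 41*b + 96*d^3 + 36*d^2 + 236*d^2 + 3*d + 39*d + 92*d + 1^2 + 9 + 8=6*b^3 + 61*b^2 + 65*b + 96*d^3 + d^2*(124*b + 272) + d*(49*b^2 + 267*b + 134) + 18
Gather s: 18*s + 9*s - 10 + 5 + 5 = 27*s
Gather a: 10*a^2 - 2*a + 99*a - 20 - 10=10*a^2 + 97*a - 30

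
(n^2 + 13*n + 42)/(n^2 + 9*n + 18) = (n + 7)/(n + 3)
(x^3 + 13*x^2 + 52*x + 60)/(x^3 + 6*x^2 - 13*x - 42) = (x^2 + 11*x + 30)/(x^2 + 4*x - 21)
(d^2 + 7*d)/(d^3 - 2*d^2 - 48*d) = (d + 7)/(d^2 - 2*d - 48)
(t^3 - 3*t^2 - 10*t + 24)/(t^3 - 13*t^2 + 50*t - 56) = (t + 3)/(t - 7)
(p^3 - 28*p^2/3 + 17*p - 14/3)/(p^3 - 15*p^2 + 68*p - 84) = (p - 1/3)/(p - 6)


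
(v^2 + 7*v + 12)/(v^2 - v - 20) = (v + 3)/(v - 5)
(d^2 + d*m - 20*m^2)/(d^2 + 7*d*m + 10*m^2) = (d - 4*m)/(d + 2*m)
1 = 1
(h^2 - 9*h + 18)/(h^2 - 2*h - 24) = (h - 3)/(h + 4)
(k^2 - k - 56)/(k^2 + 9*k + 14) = (k - 8)/(k + 2)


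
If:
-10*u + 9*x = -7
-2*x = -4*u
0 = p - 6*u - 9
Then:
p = 15/4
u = -7/8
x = -7/4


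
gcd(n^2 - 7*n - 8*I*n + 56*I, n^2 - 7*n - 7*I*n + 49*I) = n - 7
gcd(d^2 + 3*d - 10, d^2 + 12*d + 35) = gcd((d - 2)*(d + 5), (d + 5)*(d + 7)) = d + 5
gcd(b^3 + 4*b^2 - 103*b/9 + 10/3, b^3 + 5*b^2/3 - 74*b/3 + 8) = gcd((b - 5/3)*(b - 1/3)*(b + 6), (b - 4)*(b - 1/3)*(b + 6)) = b^2 + 17*b/3 - 2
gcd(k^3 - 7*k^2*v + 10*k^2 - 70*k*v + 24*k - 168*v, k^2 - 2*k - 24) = k + 4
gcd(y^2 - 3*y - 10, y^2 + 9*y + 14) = y + 2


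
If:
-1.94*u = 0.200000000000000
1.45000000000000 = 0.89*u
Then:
No Solution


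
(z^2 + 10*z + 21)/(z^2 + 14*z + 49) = (z + 3)/(z + 7)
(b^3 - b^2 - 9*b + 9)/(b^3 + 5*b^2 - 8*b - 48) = (b^2 + 2*b - 3)/(b^2 + 8*b + 16)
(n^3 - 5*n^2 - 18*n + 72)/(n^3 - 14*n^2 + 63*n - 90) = (n + 4)/(n - 5)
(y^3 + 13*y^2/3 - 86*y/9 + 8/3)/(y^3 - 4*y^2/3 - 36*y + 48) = (y - 1/3)/(y - 6)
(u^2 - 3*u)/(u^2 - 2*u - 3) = u/(u + 1)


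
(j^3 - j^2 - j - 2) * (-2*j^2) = -2*j^5 + 2*j^4 + 2*j^3 + 4*j^2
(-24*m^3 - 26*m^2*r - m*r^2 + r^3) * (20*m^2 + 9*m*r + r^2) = -480*m^5 - 736*m^4*r - 278*m^3*r^2 - 15*m^2*r^3 + 8*m*r^4 + r^5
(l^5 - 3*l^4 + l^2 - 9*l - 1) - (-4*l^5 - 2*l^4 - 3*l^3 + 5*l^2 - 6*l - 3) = 5*l^5 - l^4 + 3*l^3 - 4*l^2 - 3*l + 2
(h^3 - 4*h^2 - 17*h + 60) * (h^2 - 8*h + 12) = h^5 - 12*h^4 + 27*h^3 + 148*h^2 - 684*h + 720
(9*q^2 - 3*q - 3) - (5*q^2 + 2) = 4*q^2 - 3*q - 5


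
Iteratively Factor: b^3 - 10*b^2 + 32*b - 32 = (b - 4)*(b^2 - 6*b + 8) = (b - 4)^2*(b - 2)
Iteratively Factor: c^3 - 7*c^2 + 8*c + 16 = (c - 4)*(c^2 - 3*c - 4) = (c - 4)^2*(c + 1)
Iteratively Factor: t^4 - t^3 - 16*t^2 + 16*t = (t - 4)*(t^3 + 3*t^2 - 4*t) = (t - 4)*(t - 1)*(t^2 + 4*t) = t*(t - 4)*(t - 1)*(t + 4)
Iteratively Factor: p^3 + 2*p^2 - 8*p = (p)*(p^2 + 2*p - 8) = p*(p + 4)*(p - 2)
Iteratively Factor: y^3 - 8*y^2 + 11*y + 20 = (y + 1)*(y^2 - 9*y + 20) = (y - 4)*(y + 1)*(y - 5)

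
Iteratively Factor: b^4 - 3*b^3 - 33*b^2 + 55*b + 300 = (b + 4)*(b^3 - 7*b^2 - 5*b + 75) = (b - 5)*(b + 4)*(b^2 - 2*b - 15) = (b - 5)*(b + 3)*(b + 4)*(b - 5)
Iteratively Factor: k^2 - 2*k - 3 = (k + 1)*(k - 3)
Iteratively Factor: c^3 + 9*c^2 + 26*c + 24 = (c + 3)*(c^2 + 6*c + 8) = (c + 3)*(c + 4)*(c + 2)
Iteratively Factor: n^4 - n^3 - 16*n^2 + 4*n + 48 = (n - 4)*(n^3 + 3*n^2 - 4*n - 12) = (n - 4)*(n - 2)*(n^2 + 5*n + 6) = (n - 4)*(n - 2)*(n + 2)*(n + 3)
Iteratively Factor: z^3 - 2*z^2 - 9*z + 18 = (z + 3)*(z^2 - 5*z + 6) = (z - 2)*(z + 3)*(z - 3)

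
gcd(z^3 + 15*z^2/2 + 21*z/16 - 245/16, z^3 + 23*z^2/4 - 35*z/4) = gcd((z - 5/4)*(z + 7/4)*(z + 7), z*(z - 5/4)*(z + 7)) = z^2 + 23*z/4 - 35/4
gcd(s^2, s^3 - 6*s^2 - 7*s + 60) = 1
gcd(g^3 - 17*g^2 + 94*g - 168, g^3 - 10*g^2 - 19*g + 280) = g - 7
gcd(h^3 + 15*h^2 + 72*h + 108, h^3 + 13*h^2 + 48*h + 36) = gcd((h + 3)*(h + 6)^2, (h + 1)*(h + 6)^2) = h^2 + 12*h + 36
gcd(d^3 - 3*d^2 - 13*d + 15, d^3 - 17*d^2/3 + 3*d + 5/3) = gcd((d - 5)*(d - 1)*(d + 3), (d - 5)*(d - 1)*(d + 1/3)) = d^2 - 6*d + 5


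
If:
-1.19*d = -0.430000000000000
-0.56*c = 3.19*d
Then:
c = -2.06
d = 0.36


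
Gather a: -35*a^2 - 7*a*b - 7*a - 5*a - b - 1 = -35*a^2 + a*(-7*b - 12) - b - 1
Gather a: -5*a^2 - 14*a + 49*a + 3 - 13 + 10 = -5*a^2 + 35*a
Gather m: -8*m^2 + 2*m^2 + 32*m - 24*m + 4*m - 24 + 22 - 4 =-6*m^2 + 12*m - 6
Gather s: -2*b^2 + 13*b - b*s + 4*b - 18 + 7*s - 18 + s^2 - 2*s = -2*b^2 + 17*b + s^2 + s*(5 - b) - 36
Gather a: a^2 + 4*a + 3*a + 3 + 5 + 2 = a^2 + 7*a + 10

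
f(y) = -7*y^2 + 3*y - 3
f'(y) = 3 - 14*y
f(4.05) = -105.67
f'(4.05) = -53.70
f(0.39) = -2.89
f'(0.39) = -2.46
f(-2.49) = -53.87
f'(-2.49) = 37.86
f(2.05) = -26.27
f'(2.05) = -25.70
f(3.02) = -57.78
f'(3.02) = -39.28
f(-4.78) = -177.28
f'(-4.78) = 69.92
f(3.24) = -66.76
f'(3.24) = -42.36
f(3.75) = -90.19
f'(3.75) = -49.50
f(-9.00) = -597.00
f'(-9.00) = 129.00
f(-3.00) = -75.00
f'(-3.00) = 45.00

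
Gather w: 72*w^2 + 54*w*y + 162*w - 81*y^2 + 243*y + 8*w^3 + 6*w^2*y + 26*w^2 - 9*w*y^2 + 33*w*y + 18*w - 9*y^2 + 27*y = 8*w^3 + w^2*(6*y + 98) + w*(-9*y^2 + 87*y + 180) - 90*y^2 + 270*y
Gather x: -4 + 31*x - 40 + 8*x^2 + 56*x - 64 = 8*x^2 + 87*x - 108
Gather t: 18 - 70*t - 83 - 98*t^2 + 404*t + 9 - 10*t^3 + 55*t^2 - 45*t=-10*t^3 - 43*t^2 + 289*t - 56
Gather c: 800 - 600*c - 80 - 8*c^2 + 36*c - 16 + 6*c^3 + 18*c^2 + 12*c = 6*c^3 + 10*c^2 - 552*c + 704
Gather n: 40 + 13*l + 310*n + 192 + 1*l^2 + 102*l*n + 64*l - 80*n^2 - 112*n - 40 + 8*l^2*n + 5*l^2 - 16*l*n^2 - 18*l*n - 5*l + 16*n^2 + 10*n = 6*l^2 + 72*l + n^2*(-16*l - 64) + n*(8*l^2 + 84*l + 208) + 192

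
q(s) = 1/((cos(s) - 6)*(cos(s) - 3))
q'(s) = sin(s)/((cos(s) - 6)*(cos(s) - 3)^2) + sin(s)/((cos(s) - 6)^2*(cos(s) - 3)) = (2*cos(s) - 9)*sin(s)/((cos(s) - 6)^2*(cos(s) - 3)^2)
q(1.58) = 0.06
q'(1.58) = -0.03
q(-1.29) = 0.06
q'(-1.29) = 0.03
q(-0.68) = 0.09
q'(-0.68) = 0.03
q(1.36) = 0.06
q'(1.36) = -0.03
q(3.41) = 0.04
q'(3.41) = 0.00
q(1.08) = 0.07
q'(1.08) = -0.04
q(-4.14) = 0.04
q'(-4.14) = -0.02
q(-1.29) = 0.06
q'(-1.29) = 0.03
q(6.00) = 0.10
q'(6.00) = 0.02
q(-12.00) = 0.09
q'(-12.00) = -0.03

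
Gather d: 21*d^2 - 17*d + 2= 21*d^2 - 17*d + 2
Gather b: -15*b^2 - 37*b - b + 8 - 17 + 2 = -15*b^2 - 38*b - 7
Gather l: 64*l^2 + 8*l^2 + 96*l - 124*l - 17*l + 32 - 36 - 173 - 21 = 72*l^2 - 45*l - 198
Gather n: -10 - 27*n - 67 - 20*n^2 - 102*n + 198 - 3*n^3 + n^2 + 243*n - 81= -3*n^3 - 19*n^2 + 114*n + 40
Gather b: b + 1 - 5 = b - 4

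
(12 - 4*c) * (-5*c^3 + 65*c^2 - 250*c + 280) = 20*c^4 - 320*c^3 + 1780*c^2 - 4120*c + 3360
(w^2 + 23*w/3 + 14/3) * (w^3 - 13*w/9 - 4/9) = w^5 + 23*w^4/3 + 29*w^3/9 - 311*w^2/27 - 274*w/27 - 56/27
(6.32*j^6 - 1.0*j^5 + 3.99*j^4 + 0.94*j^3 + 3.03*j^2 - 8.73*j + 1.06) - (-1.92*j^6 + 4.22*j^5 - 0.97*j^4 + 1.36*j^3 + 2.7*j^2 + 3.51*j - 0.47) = 8.24*j^6 - 5.22*j^5 + 4.96*j^4 - 0.42*j^3 + 0.33*j^2 - 12.24*j + 1.53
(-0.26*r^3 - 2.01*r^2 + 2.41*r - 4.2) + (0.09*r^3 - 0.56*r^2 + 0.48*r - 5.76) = -0.17*r^3 - 2.57*r^2 + 2.89*r - 9.96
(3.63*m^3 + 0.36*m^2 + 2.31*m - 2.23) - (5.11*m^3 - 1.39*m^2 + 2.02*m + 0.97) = -1.48*m^3 + 1.75*m^2 + 0.29*m - 3.2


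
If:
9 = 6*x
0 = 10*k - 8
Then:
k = 4/5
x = 3/2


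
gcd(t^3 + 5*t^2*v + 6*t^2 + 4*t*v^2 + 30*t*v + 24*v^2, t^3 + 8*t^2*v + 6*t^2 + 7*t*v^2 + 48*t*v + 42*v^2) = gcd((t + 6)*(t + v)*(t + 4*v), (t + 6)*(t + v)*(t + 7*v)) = t^2 + t*v + 6*t + 6*v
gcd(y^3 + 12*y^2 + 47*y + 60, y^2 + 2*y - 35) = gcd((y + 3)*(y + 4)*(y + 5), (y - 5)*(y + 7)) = 1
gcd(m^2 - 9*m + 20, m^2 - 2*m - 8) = m - 4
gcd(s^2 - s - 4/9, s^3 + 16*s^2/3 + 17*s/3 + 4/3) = s + 1/3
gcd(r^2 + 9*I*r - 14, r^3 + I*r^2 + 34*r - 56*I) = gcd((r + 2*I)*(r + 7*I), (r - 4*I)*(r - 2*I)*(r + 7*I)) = r + 7*I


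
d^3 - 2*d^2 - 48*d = d*(d - 8)*(d + 6)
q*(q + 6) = q^2 + 6*q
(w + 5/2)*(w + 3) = w^2 + 11*w/2 + 15/2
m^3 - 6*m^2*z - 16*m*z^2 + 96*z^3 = (m - 6*z)*(m - 4*z)*(m + 4*z)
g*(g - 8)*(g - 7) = g^3 - 15*g^2 + 56*g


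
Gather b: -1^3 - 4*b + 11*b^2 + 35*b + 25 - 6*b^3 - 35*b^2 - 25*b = -6*b^3 - 24*b^2 + 6*b + 24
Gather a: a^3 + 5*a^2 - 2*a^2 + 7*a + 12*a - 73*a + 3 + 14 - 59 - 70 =a^3 + 3*a^2 - 54*a - 112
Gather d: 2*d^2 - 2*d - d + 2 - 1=2*d^2 - 3*d + 1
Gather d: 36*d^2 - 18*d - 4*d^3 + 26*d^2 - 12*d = -4*d^3 + 62*d^2 - 30*d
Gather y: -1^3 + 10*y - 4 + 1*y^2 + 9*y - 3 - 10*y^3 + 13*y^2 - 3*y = -10*y^3 + 14*y^2 + 16*y - 8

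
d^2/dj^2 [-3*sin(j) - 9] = 3*sin(j)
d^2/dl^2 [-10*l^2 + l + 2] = -20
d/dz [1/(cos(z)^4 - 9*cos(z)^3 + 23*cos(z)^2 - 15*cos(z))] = (4*cos(z)^3 - 27*cos(z)^2 + 46*cos(z) - 15)*sin(z)/((cos(z)^3 - 9*cos(z)^2 + 23*cos(z) - 15)^2*cos(z)^2)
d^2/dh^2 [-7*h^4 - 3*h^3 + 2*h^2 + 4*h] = -84*h^2 - 18*h + 4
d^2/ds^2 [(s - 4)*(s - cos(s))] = (s - 4)*cos(s) + 2*sin(s) + 2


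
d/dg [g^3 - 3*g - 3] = 3*g^2 - 3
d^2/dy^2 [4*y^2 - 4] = 8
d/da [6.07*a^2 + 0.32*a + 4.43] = 12.14*a + 0.32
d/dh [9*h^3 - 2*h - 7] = 27*h^2 - 2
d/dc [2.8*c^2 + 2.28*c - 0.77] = 5.6*c + 2.28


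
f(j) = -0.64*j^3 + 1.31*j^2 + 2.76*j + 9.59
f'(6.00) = -50.64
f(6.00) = -64.93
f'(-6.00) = -82.08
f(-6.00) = 178.43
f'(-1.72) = -7.43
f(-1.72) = 11.97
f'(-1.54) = -5.83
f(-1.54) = 10.78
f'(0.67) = 3.65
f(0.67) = 11.83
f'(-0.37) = 1.53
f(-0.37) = 8.78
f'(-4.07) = -39.71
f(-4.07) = 63.21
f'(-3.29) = -26.64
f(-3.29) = 37.48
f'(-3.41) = -28.50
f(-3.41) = 40.79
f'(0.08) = 2.96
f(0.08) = 9.82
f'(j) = -1.92*j^2 + 2.62*j + 2.76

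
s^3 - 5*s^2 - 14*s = s*(s - 7)*(s + 2)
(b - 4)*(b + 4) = b^2 - 16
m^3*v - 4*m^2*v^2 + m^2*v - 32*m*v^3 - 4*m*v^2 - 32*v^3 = (m - 8*v)*(m + 4*v)*(m*v + v)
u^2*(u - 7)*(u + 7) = u^4 - 49*u^2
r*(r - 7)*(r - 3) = r^3 - 10*r^2 + 21*r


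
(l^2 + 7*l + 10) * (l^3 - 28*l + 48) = l^5 + 7*l^4 - 18*l^3 - 148*l^2 + 56*l + 480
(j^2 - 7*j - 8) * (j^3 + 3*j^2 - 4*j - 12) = j^5 - 4*j^4 - 33*j^3 - 8*j^2 + 116*j + 96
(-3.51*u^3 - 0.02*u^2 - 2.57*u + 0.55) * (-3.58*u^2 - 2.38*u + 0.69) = 12.5658*u^5 + 8.4254*u^4 + 6.8263*u^3 + 4.1338*u^2 - 3.0823*u + 0.3795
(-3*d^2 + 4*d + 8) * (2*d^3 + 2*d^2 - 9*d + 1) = -6*d^5 + 2*d^4 + 51*d^3 - 23*d^2 - 68*d + 8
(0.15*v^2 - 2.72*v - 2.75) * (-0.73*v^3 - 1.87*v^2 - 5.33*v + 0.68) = -0.1095*v^5 + 1.7051*v^4 + 6.2944*v^3 + 19.7421*v^2 + 12.8079*v - 1.87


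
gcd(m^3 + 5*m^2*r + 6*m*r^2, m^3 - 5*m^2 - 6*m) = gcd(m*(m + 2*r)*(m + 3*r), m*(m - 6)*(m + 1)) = m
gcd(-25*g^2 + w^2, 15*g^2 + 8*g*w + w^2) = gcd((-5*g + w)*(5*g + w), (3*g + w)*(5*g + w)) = 5*g + w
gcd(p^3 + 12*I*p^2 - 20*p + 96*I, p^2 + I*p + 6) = p - 2*I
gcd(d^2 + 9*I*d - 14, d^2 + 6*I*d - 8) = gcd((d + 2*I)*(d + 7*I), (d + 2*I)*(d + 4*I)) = d + 2*I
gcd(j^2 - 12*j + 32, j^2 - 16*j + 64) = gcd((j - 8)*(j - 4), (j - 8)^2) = j - 8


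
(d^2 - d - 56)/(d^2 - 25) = (d^2 - d - 56)/(d^2 - 25)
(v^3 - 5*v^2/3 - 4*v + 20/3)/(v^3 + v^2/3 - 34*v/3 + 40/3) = (v + 2)/(v + 4)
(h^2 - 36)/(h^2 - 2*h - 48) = (h - 6)/(h - 8)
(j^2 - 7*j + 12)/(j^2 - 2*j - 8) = (j - 3)/(j + 2)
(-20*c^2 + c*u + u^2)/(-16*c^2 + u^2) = (5*c + u)/(4*c + u)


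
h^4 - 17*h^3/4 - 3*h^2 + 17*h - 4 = (h - 4)*(h - 2)*(h - 1/4)*(h + 2)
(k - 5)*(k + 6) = k^2 + k - 30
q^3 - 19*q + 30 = (q - 3)*(q - 2)*(q + 5)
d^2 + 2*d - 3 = (d - 1)*(d + 3)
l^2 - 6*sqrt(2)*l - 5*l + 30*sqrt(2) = (l - 5)*(l - 6*sqrt(2))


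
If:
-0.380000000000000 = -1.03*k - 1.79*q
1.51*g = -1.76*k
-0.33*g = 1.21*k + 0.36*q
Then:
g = 0.14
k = -0.12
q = 0.28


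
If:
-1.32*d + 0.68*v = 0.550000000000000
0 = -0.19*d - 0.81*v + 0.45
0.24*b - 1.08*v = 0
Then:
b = 2.62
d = -0.12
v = 0.58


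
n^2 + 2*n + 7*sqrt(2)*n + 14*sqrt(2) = (n + 2)*(n + 7*sqrt(2))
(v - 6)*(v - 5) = v^2 - 11*v + 30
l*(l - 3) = l^2 - 3*l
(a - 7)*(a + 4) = a^2 - 3*a - 28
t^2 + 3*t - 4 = (t - 1)*(t + 4)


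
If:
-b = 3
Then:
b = -3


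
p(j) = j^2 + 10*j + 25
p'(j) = 2*j + 10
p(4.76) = 95.26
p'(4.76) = 19.52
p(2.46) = 55.65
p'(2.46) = 14.92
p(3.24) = 67.90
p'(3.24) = 16.48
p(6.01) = 121.22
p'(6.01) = 22.02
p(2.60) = 57.76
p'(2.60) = 15.20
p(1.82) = 46.51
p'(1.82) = 13.64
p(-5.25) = 0.06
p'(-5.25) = -0.50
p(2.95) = 63.20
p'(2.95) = 15.90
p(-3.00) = 4.00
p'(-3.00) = 4.00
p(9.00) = 196.00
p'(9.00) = 28.00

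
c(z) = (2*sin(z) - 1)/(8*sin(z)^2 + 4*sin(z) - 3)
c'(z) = (-16*sin(z)*cos(z) - 4*cos(z))*(2*sin(z) - 1)/(8*sin(z)^2 + 4*sin(z) - 3)^2 + 2*cos(z)/(8*sin(z)^2 + 4*sin(z) - 3)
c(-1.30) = -5.11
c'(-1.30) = -26.26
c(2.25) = 0.11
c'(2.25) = -0.02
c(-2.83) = 0.46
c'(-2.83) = 0.66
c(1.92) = 0.11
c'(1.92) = 0.01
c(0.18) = 0.32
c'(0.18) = 0.08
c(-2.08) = 6.98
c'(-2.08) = 88.62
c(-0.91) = 2.20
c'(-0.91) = -11.00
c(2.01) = 0.11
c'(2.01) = 0.01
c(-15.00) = 1.04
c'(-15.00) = 2.96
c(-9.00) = 0.55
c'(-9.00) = 0.95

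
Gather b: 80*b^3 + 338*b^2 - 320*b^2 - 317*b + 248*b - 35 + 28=80*b^3 + 18*b^2 - 69*b - 7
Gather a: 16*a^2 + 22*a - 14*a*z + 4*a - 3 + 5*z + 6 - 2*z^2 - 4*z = 16*a^2 + a*(26 - 14*z) - 2*z^2 + z + 3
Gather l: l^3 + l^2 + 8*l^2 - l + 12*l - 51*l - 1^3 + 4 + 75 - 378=l^3 + 9*l^2 - 40*l - 300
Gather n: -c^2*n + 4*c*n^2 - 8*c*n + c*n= 4*c*n^2 + n*(-c^2 - 7*c)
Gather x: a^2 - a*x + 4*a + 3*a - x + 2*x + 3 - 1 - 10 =a^2 + 7*a + x*(1 - a) - 8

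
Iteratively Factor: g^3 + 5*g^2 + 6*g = (g + 3)*(g^2 + 2*g) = (g + 2)*(g + 3)*(g)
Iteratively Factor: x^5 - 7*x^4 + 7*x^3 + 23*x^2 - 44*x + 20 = (x - 1)*(x^4 - 6*x^3 + x^2 + 24*x - 20) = (x - 2)*(x - 1)*(x^3 - 4*x^2 - 7*x + 10) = (x - 2)*(x - 1)*(x + 2)*(x^2 - 6*x + 5) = (x - 5)*(x - 2)*(x - 1)*(x + 2)*(x - 1)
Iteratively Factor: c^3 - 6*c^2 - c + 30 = (c + 2)*(c^2 - 8*c + 15) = (c - 5)*(c + 2)*(c - 3)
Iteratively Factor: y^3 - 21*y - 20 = (y + 1)*(y^2 - y - 20) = (y + 1)*(y + 4)*(y - 5)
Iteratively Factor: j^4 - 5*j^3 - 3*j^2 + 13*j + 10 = (j - 2)*(j^3 - 3*j^2 - 9*j - 5) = (j - 2)*(j + 1)*(j^2 - 4*j - 5) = (j - 5)*(j - 2)*(j + 1)*(j + 1)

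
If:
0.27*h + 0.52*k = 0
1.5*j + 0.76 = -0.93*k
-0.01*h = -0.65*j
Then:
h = 1.65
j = 0.03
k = -0.86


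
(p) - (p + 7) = -7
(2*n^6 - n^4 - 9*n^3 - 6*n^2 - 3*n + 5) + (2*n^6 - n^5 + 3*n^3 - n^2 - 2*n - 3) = 4*n^6 - n^5 - n^4 - 6*n^3 - 7*n^2 - 5*n + 2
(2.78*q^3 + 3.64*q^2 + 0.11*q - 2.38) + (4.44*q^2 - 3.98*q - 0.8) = 2.78*q^3 + 8.08*q^2 - 3.87*q - 3.18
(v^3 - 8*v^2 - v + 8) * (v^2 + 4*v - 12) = v^5 - 4*v^4 - 45*v^3 + 100*v^2 + 44*v - 96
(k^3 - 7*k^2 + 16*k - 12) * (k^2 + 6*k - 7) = k^5 - k^4 - 33*k^3 + 133*k^2 - 184*k + 84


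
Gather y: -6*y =-6*y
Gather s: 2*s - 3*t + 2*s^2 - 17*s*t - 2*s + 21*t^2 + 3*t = 2*s^2 - 17*s*t + 21*t^2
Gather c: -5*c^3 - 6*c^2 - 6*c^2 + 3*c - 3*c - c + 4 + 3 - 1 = -5*c^3 - 12*c^2 - c + 6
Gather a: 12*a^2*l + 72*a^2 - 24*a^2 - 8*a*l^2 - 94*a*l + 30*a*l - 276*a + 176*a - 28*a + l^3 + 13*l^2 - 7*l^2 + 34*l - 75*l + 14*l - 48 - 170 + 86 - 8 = a^2*(12*l + 48) + a*(-8*l^2 - 64*l - 128) + l^3 + 6*l^2 - 27*l - 140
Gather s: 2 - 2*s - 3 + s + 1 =-s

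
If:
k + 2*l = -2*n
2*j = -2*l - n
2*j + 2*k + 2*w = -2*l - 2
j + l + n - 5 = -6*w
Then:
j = 7 - 19*w/2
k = 4 - 7*w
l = 31*w/2 - 12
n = 10 - 12*w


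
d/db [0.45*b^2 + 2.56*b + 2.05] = 0.9*b + 2.56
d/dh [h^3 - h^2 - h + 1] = 3*h^2 - 2*h - 1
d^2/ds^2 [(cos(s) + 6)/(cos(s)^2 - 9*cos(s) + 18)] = (-9*(1 - cos(2*s))^2*cos(s)/4 - 33*(1 - cos(2*s))^2/4 - 3047*cos(s)/2 - 123*cos(2*s) + 66*cos(3*s) + cos(5*s)/2 + 990)/((cos(s) - 6)^3*(cos(s) - 3)^3)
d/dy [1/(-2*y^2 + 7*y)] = (4*y - 7)/(y^2*(2*y - 7)^2)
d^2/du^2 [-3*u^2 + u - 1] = -6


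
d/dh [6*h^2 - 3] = 12*h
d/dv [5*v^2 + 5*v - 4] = 10*v + 5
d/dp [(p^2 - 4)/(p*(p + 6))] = 2*(3*p^2 + 4*p + 12)/(p^2*(p^2 + 12*p + 36))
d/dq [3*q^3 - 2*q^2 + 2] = q*(9*q - 4)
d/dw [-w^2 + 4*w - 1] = 4 - 2*w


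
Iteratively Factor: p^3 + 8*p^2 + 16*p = (p)*(p^2 + 8*p + 16) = p*(p + 4)*(p + 4)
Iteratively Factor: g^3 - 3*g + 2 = (g - 1)*(g^2 + g - 2) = (g - 1)^2*(g + 2)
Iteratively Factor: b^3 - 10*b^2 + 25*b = (b)*(b^2 - 10*b + 25) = b*(b - 5)*(b - 5)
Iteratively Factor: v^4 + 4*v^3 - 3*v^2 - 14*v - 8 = (v + 1)*(v^3 + 3*v^2 - 6*v - 8) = (v + 1)*(v + 4)*(v^2 - v - 2) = (v + 1)^2*(v + 4)*(v - 2)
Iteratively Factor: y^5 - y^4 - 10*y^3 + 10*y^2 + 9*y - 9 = (y + 1)*(y^4 - 2*y^3 - 8*y^2 + 18*y - 9) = (y - 1)*(y + 1)*(y^3 - y^2 - 9*y + 9) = (y - 1)*(y + 1)*(y + 3)*(y^2 - 4*y + 3) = (y - 1)^2*(y + 1)*(y + 3)*(y - 3)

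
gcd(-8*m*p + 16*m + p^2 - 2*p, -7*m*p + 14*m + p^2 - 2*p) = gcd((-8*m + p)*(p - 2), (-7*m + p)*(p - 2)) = p - 2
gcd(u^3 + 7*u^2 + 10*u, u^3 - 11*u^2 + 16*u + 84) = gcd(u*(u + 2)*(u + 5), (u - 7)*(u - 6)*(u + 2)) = u + 2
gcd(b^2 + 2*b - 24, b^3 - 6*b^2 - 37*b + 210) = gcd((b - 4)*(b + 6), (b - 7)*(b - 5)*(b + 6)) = b + 6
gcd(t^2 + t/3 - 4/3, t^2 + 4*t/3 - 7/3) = t - 1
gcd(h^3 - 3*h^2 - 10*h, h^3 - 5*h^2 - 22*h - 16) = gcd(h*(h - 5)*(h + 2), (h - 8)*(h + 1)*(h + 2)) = h + 2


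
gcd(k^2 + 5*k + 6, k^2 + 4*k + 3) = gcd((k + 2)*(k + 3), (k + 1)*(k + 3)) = k + 3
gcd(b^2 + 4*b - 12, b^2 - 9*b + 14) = b - 2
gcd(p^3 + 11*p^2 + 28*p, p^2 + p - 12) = p + 4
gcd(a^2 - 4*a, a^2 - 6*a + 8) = a - 4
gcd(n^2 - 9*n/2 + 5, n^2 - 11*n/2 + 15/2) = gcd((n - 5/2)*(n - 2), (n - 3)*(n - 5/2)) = n - 5/2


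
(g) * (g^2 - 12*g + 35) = g^3 - 12*g^2 + 35*g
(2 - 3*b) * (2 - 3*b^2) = 9*b^3 - 6*b^2 - 6*b + 4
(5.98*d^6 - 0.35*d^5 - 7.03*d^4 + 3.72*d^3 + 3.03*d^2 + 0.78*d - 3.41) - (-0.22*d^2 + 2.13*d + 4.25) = 5.98*d^6 - 0.35*d^5 - 7.03*d^4 + 3.72*d^3 + 3.25*d^2 - 1.35*d - 7.66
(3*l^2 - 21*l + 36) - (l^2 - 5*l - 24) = 2*l^2 - 16*l + 60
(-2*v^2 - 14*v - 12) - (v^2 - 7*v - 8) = -3*v^2 - 7*v - 4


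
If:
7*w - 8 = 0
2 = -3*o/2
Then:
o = -4/3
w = 8/7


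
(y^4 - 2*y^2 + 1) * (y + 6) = y^5 + 6*y^4 - 2*y^3 - 12*y^2 + y + 6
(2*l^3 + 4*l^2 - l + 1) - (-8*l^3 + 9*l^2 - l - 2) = 10*l^3 - 5*l^2 + 3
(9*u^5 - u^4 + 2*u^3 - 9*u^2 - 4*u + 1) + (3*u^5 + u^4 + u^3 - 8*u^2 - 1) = 12*u^5 + 3*u^3 - 17*u^2 - 4*u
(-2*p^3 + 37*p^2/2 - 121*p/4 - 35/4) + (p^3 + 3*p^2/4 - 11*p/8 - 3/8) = -p^3 + 77*p^2/4 - 253*p/8 - 73/8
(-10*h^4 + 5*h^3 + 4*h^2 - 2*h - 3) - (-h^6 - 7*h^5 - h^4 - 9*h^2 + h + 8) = h^6 + 7*h^5 - 9*h^4 + 5*h^3 + 13*h^2 - 3*h - 11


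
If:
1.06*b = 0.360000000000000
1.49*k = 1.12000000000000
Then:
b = 0.34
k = 0.75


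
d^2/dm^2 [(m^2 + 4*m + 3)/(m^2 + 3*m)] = 2/m^3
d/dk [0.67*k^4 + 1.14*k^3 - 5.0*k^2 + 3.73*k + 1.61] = 2.68*k^3 + 3.42*k^2 - 10.0*k + 3.73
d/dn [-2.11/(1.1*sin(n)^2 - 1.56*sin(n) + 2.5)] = (4.642*sin(n) - 3.2916)*cos(n)/(1.1*sin(n)^2 - 1.56*sin(n) + 2.5)^2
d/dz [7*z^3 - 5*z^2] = z*(21*z - 10)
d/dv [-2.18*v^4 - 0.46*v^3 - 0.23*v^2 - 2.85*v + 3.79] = -8.72*v^3 - 1.38*v^2 - 0.46*v - 2.85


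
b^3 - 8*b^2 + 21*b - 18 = (b - 3)^2*(b - 2)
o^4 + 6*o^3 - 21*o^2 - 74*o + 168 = (o - 3)*(o - 2)*(o + 4)*(o + 7)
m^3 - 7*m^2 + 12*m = m*(m - 4)*(m - 3)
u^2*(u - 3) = u^3 - 3*u^2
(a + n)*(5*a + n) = 5*a^2 + 6*a*n + n^2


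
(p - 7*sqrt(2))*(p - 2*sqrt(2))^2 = p^3 - 11*sqrt(2)*p^2 + 64*p - 56*sqrt(2)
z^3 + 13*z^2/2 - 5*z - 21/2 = (z - 3/2)*(z + 1)*(z + 7)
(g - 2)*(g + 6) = g^2 + 4*g - 12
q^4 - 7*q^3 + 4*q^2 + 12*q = q*(q - 6)*(q - 2)*(q + 1)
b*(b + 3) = b^2 + 3*b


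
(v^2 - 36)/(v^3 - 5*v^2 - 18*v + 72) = (v + 6)/(v^2 + v - 12)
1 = 1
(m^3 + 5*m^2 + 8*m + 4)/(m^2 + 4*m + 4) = m + 1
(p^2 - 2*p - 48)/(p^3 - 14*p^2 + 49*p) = (p^2 - 2*p - 48)/(p*(p^2 - 14*p + 49))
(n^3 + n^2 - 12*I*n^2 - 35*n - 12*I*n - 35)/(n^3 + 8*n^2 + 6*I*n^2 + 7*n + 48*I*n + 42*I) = (n^2 - 12*I*n - 35)/(n^2 + n*(7 + 6*I) + 42*I)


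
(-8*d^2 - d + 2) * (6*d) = -48*d^3 - 6*d^2 + 12*d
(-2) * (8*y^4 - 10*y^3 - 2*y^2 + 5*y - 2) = -16*y^4 + 20*y^3 + 4*y^2 - 10*y + 4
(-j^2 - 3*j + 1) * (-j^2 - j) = j^4 + 4*j^3 + 2*j^2 - j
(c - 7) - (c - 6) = -1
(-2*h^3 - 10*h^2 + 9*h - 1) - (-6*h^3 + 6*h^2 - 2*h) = 4*h^3 - 16*h^2 + 11*h - 1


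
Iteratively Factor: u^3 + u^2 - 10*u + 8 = (u + 4)*(u^2 - 3*u + 2) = (u - 2)*(u + 4)*(u - 1)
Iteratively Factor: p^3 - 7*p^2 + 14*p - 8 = (p - 1)*(p^2 - 6*p + 8) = (p - 2)*(p - 1)*(p - 4)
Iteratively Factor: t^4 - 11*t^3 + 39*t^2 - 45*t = (t - 3)*(t^3 - 8*t^2 + 15*t) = (t - 5)*(t - 3)*(t^2 - 3*t) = (t - 5)*(t - 3)^2*(t)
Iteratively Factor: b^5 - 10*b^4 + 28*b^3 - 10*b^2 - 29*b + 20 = (b + 1)*(b^4 - 11*b^3 + 39*b^2 - 49*b + 20) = (b - 1)*(b + 1)*(b^3 - 10*b^2 + 29*b - 20) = (b - 1)^2*(b + 1)*(b^2 - 9*b + 20) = (b - 5)*(b - 1)^2*(b + 1)*(b - 4)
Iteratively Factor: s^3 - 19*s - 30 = (s + 3)*(s^2 - 3*s - 10) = (s + 2)*(s + 3)*(s - 5)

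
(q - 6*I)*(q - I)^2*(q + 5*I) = q^4 - 3*I*q^3 + 27*q^2 - 59*I*q - 30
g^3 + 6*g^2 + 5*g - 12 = (g - 1)*(g + 3)*(g + 4)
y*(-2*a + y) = -2*a*y + y^2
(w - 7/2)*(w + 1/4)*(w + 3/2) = w^3 - 7*w^2/4 - 23*w/4 - 21/16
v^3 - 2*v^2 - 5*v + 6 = (v - 3)*(v - 1)*(v + 2)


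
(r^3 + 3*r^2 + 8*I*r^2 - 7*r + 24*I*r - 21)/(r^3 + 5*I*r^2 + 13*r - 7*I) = (r^2 + r*(3 + I) + 3*I)/(r^2 - 2*I*r - 1)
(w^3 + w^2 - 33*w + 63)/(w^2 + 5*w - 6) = (w^3 + w^2 - 33*w + 63)/(w^2 + 5*w - 6)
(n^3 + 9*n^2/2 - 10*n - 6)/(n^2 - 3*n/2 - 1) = n + 6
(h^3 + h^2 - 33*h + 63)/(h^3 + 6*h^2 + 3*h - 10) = (h^3 + h^2 - 33*h + 63)/(h^3 + 6*h^2 + 3*h - 10)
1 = 1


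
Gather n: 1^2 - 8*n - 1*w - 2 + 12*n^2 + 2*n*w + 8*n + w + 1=12*n^2 + 2*n*w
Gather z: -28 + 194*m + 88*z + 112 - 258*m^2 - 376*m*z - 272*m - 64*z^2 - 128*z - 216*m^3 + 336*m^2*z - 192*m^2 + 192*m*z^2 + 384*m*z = -216*m^3 - 450*m^2 - 78*m + z^2*(192*m - 64) + z*(336*m^2 + 8*m - 40) + 84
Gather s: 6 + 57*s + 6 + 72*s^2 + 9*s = 72*s^2 + 66*s + 12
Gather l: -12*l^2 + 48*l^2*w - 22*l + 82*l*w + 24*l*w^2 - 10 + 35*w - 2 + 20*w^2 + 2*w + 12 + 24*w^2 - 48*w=l^2*(48*w - 12) + l*(24*w^2 + 82*w - 22) + 44*w^2 - 11*w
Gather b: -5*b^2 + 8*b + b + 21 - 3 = -5*b^2 + 9*b + 18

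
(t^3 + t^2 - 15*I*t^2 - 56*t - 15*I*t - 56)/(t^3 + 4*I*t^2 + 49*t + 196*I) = (t^2 + t*(1 - 8*I) - 8*I)/(t^2 + 11*I*t - 28)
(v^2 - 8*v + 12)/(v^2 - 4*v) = (v^2 - 8*v + 12)/(v*(v - 4))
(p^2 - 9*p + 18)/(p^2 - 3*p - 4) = (-p^2 + 9*p - 18)/(-p^2 + 3*p + 4)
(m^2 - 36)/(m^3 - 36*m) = 1/m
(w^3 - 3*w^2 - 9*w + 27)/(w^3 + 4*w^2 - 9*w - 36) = (w - 3)/(w + 4)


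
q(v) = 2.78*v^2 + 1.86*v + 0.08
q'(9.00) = 51.90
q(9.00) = 242.00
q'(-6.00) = -31.50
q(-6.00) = 89.00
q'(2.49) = 15.70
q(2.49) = 21.95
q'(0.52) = 4.75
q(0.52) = 1.80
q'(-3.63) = -18.32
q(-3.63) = 29.96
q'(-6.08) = -31.94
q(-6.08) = 91.54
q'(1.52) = 10.31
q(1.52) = 9.33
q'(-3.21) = -15.99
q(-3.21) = 22.75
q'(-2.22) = -10.48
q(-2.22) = 9.65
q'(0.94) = 7.09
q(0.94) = 4.28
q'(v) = 5.56*v + 1.86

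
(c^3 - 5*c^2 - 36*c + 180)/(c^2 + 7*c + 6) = (c^2 - 11*c + 30)/(c + 1)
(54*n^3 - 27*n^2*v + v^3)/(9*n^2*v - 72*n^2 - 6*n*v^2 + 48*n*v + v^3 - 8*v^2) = (6*n + v)/(v - 8)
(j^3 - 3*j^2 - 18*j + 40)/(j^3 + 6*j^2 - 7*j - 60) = (j^2 - 7*j + 10)/(j^2 + 2*j - 15)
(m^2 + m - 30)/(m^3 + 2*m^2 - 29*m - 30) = 1/(m + 1)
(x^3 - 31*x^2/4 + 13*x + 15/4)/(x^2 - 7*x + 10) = (4*x^2 - 11*x - 3)/(4*(x - 2))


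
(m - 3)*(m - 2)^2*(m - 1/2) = m^4 - 15*m^3/2 + 39*m^2/2 - 20*m + 6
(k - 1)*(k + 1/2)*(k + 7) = k^3 + 13*k^2/2 - 4*k - 7/2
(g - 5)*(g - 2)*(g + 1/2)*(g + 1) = g^4 - 11*g^3/2 + 23*g/2 + 5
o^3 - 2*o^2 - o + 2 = (o - 2)*(o - 1)*(o + 1)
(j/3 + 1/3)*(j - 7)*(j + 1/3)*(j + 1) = j^4/3 - 14*j^3/9 - 44*j^2/9 - 34*j/9 - 7/9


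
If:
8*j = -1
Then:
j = -1/8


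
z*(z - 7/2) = z^2 - 7*z/2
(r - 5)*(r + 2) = r^2 - 3*r - 10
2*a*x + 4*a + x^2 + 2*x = (2*a + x)*(x + 2)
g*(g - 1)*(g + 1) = g^3 - g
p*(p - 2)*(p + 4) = p^3 + 2*p^2 - 8*p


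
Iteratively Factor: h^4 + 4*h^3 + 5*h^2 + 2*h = (h + 2)*(h^3 + 2*h^2 + h) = (h + 1)*(h + 2)*(h^2 + h) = (h + 1)^2*(h + 2)*(h)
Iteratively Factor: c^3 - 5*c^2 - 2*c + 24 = (c - 3)*(c^2 - 2*c - 8) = (c - 4)*(c - 3)*(c + 2)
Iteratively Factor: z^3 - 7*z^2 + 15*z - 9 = (z - 3)*(z^2 - 4*z + 3) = (z - 3)^2*(z - 1)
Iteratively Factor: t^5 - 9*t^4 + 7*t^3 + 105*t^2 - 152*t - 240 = (t - 5)*(t^4 - 4*t^3 - 13*t^2 + 40*t + 48) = (t - 5)*(t - 4)*(t^3 - 13*t - 12) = (t - 5)*(t - 4)*(t + 1)*(t^2 - t - 12) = (t - 5)*(t - 4)*(t + 1)*(t + 3)*(t - 4)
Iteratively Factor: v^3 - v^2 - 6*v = (v - 3)*(v^2 + 2*v) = v*(v - 3)*(v + 2)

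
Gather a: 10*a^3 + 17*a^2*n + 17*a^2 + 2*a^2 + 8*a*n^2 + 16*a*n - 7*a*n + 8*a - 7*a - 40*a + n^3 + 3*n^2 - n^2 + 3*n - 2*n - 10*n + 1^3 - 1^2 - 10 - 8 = 10*a^3 + a^2*(17*n + 19) + a*(8*n^2 + 9*n - 39) + n^3 + 2*n^2 - 9*n - 18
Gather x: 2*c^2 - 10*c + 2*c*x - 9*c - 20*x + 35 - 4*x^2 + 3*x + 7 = 2*c^2 - 19*c - 4*x^2 + x*(2*c - 17) + 42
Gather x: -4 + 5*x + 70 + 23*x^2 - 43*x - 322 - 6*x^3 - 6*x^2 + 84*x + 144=-6*x^3 + 17*x^2 + 46*x - 112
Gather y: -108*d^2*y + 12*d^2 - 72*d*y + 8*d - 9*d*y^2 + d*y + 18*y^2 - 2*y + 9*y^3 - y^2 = 12*d^2 + 8*d + 9*y^3 + y^2*(17 - 9*d) + y*(-108*d^2 - 71*d - 2)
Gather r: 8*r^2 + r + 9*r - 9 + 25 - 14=8*r^2 + 10*r + 2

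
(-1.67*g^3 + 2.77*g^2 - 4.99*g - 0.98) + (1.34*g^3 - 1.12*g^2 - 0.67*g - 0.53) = -0.33*g^3 + 1.65*g^2 - 5.66*g - 1.51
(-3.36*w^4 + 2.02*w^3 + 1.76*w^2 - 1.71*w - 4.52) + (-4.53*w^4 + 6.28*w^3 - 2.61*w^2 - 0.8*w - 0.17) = -7.89*w^4 + 8.3*w^3 - 0.85*w^2 - 2.51*w - 4.69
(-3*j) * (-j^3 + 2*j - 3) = 3*j^4 - 6*j^2 + 9*j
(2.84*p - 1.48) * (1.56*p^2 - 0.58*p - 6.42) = 4.4304*p^3 - 3.956*p^2 - 17.3744*p + 9.5016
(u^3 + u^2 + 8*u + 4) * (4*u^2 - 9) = 4*u^5 + 4*u^4 + 23*u^3 + 7*u^2 - 72*u - 36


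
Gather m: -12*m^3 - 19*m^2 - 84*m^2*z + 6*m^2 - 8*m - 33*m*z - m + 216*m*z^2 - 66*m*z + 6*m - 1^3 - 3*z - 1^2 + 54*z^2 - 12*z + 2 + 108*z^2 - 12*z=-12*m^3 + m^2*(-84*z - 13) + m*(216*z^2 - 99*z - 3) + 162*z^2 - 27*z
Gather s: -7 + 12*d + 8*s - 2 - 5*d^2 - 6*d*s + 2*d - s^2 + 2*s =-5*d^2 + 14*d - s^2 + s*(10 - 6*d) - 9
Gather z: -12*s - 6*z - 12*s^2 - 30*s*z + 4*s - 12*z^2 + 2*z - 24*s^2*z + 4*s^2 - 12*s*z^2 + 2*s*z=-8*s^2 - 8*s + z^2*(-12*s - 12) + z*(-24*s^2 - 28*s - 4)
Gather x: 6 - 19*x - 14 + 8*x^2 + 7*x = 8*x^2 - 12*x - 8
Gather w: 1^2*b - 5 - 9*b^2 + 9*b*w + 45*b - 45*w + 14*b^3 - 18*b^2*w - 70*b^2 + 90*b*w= 14*b^3 - 79*b^2 + 46*b + w*(-18*b^2 + 99*b - 45) - 5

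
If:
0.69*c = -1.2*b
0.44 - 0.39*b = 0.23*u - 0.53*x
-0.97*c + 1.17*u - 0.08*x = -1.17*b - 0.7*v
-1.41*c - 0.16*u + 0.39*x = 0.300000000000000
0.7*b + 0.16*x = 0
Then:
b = 0.23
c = -0.40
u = -0.80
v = 0.28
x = -1.01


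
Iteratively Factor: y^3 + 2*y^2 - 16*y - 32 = (y + 4)*(y^2 - 2*y - 8) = (y + 2)*(y + 4)*(y - 4)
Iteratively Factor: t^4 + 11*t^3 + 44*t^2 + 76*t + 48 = (t + 2)*(t^3 + 9*t^2 + 26*t + 24) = (t + 2)*(t + 3)*(t^2 + 6*t + 8) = (t + 2)*(t + 3)*(t + 4)*(t + 2)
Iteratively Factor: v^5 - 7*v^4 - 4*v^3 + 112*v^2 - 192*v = (v - 4)*(v^4 - 3*v^3 - 16*v^2 + 48*v) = v*(v - 4)*(v^3 - 3*v^2 - 16*v + 48) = v*(v - 4)^2*(v^2 + v - 12) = v*(v - 4)^2*(v - 3)*(v + 4)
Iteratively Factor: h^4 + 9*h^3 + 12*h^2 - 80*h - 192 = (h + 4)*(h^3 + 5*h^2 - 8*h - 48) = (h + 4)^2*(h^2 + h - 12) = (h - 3)*(h + 4)^2*(h + 4)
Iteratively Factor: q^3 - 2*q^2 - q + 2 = (q + 1)*(q^2 - 3*q + 2) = (q - 2)*(q + 1)*(q - 1)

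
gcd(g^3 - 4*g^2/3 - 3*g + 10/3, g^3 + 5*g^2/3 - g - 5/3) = g^2 + 2*g/3 - 5/3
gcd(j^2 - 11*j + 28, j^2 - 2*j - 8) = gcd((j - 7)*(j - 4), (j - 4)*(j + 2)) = j - 4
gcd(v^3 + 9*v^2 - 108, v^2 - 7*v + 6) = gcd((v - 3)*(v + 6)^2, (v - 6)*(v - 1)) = 1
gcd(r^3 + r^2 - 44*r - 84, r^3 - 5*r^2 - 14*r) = r^2 - 5*r - 14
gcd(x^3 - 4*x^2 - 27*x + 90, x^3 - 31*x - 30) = x^2 - x - 30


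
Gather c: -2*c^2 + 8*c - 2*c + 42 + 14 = -2*c^2 + 6*c + 56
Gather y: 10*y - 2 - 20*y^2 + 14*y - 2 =-20*y^2 + 24*y - 4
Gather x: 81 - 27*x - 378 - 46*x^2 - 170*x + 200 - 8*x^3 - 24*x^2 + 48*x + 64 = -8*x^3 - 70*x^2 - 149*x - 33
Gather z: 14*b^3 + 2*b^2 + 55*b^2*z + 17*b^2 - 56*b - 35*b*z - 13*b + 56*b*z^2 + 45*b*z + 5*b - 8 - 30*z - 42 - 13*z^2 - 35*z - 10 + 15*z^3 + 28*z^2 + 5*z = 14*b^3 + 19*b^2 - 64*b + 15*z^3 + z^2*(56*b + 15) + z*(55*b^2 + 10*b - 60) - 60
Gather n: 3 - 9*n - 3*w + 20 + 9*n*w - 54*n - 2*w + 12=n*(9*w - 63) - 5*w + 35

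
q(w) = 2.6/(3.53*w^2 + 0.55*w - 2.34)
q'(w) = 2.6*(-7.06*w - 0.55)/(3.53*w^2 + 0.55*w - 2.34)^2 = (-18.356*w - 1.43)/(3.53*w^2 + 0.55*w - 2.34)^2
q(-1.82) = 0.31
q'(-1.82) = 0.46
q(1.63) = 0.33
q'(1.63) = -0.50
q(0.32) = -1.44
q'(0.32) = -2.25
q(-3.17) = 0.08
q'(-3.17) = 0.06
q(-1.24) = 1.08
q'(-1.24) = 3.69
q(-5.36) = 0.03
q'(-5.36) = 0.01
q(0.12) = -1.17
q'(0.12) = -0.74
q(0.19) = -1.23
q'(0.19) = -1.11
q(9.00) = 0.01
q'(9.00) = -0.00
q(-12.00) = 0.01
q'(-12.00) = 0.00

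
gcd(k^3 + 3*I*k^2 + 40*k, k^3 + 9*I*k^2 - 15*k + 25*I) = 1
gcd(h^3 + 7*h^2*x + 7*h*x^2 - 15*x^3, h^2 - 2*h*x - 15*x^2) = h + 3*x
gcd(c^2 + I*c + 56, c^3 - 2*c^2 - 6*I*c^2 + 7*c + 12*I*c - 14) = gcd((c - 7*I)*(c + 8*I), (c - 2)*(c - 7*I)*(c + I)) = c - 7*I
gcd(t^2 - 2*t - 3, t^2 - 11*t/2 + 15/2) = t - 3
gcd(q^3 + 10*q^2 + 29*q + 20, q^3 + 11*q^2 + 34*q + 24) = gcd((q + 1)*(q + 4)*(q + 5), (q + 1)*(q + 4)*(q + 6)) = q^2 + 5*q + 4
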